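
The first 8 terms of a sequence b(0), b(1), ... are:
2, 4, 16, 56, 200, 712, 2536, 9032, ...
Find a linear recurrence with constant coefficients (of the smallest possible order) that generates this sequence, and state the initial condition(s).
Look for the lowest-order linear relation among consecutive terms.
Observation: b(n) - 3·b(n-1) - (2)·b(n-2) = 0 holds for the shown terms, and no order-1 relation b(n) = α·b(n-1) + β fits.
Check at n=3: 3·16 + (2)·4 = 56. ✓

b(n) = 3b(n-1) + 2b(n-2), b(0) = 2, b(1) = 4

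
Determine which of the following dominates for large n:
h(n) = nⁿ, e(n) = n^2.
Comparing growth rates:
Growth-rate hierarchy: log n ≺ any polynomial ≺ any exponential cⁿ (c>1) ≺ n! ≺ nⁿ.
super-exponential nⁿ dominates polynomial degree 2 asymptotically.

h(n) grows faster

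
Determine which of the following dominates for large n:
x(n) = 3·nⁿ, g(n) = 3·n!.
Comparing growth rates:
Growth-rate hierarchy: log n ≺ any polynomial ≺ any exponential cⁿ (c>1) ≺ n! ≺ nⁿ.
super-exponential nⁿ dominates factorial asymptotically.

x(n) grows faster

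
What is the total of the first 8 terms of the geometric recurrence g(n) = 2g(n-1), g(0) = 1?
Computing the sequence terms: 1, 2, 4, 8, 16, 32, 64, 128
Adding these values together:

255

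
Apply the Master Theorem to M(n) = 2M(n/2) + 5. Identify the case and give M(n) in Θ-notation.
Master Theorem template: M(n) = a·M(n/b) + f(n).
Here: a=2, b=2, f(n)=5
Compute log_b(a) = log_2(2) = 1.
f(n) = 5 = O(n^(1-ε)) with ε = 1. Case 1: M(n) = Θ(n^log_b(a)) = Θ(n).

Case 1: M(n) = Θ(n)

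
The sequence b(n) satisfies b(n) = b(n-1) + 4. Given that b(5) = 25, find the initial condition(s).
b(5) = b(0) + 5·4, so b(0) = 25 - 20 = 5.

b(0) = 5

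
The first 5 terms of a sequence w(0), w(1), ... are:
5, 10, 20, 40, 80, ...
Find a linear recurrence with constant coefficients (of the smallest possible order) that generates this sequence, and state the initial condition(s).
Look for the lowest-order linear relation among consecutive terms.
Observation: each term is 2× the previous.
Check at n=2: 2·10 = 20. ✓

w(n) = 2 × w(n-1), w(0) = 5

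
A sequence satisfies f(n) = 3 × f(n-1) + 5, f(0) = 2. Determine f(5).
Computing step by step:
f(0) = 2
f(1) = 3 × 2 + 5 = 11
f(2) = 3 × 11 + 5 = 38
f(3) = 3 × 38 + 5 = 119
f(4) = 3 × 119 + 5 = 362
f(5) = 3 × 362 + 5 = 1091

1091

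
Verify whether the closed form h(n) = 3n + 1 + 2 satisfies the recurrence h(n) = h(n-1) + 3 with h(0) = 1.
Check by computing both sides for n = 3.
From the recurrence with h(0) = 1:
  h(0) = 1, h(1) = 4, h(2) = 7, h(3) = 10
  so the recurrence gives h(3) = 10.
From the proposed closed form h(n) = 3n + 1 + 2:
  h(3) = 12.
The recurrence gives 10 but the closed form gives 12, so the closed form does not satisfy the recurrence.

No, the closed form is incorrect.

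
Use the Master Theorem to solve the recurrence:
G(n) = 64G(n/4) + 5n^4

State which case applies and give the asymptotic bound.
Master Theorem template: G(n) = a·G(n/b) + f(n).
Here: a=64, b=4, f(n)=5n^4
Compute log_b(a) = log_4(64) = 3.
f(n) = 5n^4 = Ω(n^(3+ε)) with ε = 1, and the regularity condition holds (a·f(n/b) = (a/b^4)·f(n) with a/b^4 = 4^-1 < 1). Case 3: G(n) = Θ(f(n)) = Θ(n^4).

Case 3: G(n) = Θ(n^4)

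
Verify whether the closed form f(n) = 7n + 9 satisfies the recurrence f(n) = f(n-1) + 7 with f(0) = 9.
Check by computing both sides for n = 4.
From the recurrence with f(0) = 9:
  f(0) = 9, f(1) = 16, f(2) = 23, f(3) = 30, f(4) = 37
  so the recurrence gives f(4) = 37.
From the proposed closed form f(n) = 7n + 9:
  f(4) = 37.
Both sides give 37 at n = 4, and the initial condition(s) match, so the closed form is consistent.

Yes, the closed form is correct.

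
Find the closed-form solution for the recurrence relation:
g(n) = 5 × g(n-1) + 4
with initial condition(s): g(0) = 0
Recurrence: g(n) = 5 × g(n-1) + 4, initial: g(0) = 0.
Try g(n) = A·5ⁿ + C. Substituting: A·5ⁿ + C = 5(A·5ⁿ⁻¹ + C) + 4 = A·5ⁿ + 5C + 4, so C = 5C + 4, giving C = -1. Then g(0) = A - 1 = 0 gives A = 1.

g(n) = 5ⁿ - 1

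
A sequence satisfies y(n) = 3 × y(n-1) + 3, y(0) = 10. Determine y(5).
Computing step by step:
y(0) = 10
y(1) = 3 × 10 + 3 = 33
y(2) = 3 × 33 + 3 = 102
y(3) = 3 × 102 + 3 = 309
y(4) = 3 × 309 + 3 = 930
y(5) = 3 × 930 + 3 = 2793

2793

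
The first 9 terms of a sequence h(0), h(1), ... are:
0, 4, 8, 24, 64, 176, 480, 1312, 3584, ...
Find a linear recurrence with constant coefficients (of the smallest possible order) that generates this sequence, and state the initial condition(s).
Look for the lowest-order linear relation among consecutive terms.
Observation: h(n) - 2·h(n-1) - (2)·h(n-2) = 0 holds for the shown terms, and no order-1 relation h(n) = α·h(n-1) + β fits.
Check at n=3: 2·8 + (2)·4 = 24. ✓

h(n) = 2h(n-1) + 2h(n-2), h(0) = 0, h(1) = 4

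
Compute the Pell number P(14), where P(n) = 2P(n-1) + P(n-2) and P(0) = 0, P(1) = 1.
Computing the sequence terms:
0, 1, 2, 5, 12, 29, 70, 169, 408, 985, 2378, 5741, 13860, 33461, 80782

80782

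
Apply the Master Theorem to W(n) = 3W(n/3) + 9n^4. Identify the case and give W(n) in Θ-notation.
Master Theorem template: W(n) = a·W(n/b) + f(n).
Here: a=3, b=3, f(n)=9n^4
Compute log_b(a) = log_3(3) = 1.
f(n) = 9n^4 = Ω(n^(1+ε)) with ε = 3, and the regularity condition holds (a·f(n/b) = (a/b^4)·f(n) with a/b^4 = 3^-3 < 1). Case 3: W(n) = Θ(f(n)) = Θ(n^4).

Case 3: W(n) = Θ(n^4)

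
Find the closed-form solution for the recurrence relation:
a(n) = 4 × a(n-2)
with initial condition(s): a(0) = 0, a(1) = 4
Recurrence: a(n) = 4 × a(n-2), initial: a(0) = 0, a(1) = 4.
Characteristic equation: r² - 4 = 0, which factors as (r - 2)(r + 2) = 0, so r = 2, -2. General solution a(n) = A·2ⁿ + B·(-2)ⁿ. From a(0) = 0: A + B = 0. From a(1) = 4: 2A - 2B = 4. Solving gives A = 1, B = -1.

a(n) = 2ⁿ - (-2)ⁿ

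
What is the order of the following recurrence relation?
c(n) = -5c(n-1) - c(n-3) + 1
The order is the largest lag k for which c(n-k) appears. Here the deepest term is c(n-3) (the 1 term is non-homogeneous and does not affect the order), so the order is 3.

Order 3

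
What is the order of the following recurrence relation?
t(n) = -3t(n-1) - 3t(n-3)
The order is the largest lag k for which t(n-k) appears. Here the deepest term is t(n-3), so the order is 3.

Order 3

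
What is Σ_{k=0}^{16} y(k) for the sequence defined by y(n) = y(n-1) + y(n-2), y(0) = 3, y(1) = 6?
Computing the sequence terms: 3, 6, 9, 15, 24, 39, 63, 102, 165, 267, 432, 699, 1131, 1830, 2961, 4791, 7752
Adding these values together:

20289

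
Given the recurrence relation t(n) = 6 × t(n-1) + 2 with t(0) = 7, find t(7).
Computing step by step:
t(0) = 7
t(1) = 6 × 7 + 2 = 44
t(2) = 6 × 44 + 2 = 266
t(3) = 6 × 266 + 2 = 1598
t(4) = 6 × 1598 + 2 = 9590
t(5) = 6 × 9590 + 2 = 57542
t(6) = 6 × 57542 + 2 = 345254
t(7) = 6 × 345254 + 2 = 2071526

2071526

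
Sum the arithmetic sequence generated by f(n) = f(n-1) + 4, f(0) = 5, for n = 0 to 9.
Computing the sequence terms: 5, 9, 13, 17, 21, 25, 29, 33, 37, 41
Adding these values together:

230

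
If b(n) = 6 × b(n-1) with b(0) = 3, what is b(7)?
Computing step by step:
b(0) = 3
b(1) = 6 × 3 = 18
b(2) = 6 × 18 = 108
b(3) = 6 × 108 = 648
b(4) = 6 × 648 = 3888
b(5) = 6 × 3888 = 23328
b(6) = 6 × 23328 = 139968
b(7) = 6 × 139968 = 839808

839808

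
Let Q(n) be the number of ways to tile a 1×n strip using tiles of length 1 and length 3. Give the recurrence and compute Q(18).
Condition on the last tile: it has length 1 (leaving a 1×(n-1) strip) or length 3 (leaving a 1×(n-3) strip), so Q(n) = Q(n-1) + Q(n-3) (order-3 linear recurrence).
For 0 ≤ i < 3 only unit tiles fit, so Q(i) = 1.
Iterating the recurrence: Q(3) = 2, Q(4) = 3, Q(5) = 4, Q(6) = 6, Q(7) = 9, Q(8) = 13, Q(9) = 19, Q(10) = 28, Q(11) = 41, Q(12) = 60, Q(13) = 88, Q(14) = 129, Q(15) = 189, Q(16) = 277, Q(17) = 406, Q(18) = 595.

Q(n) = Q(n-1) + Q(n-3), with Q(i) = 1 for 0 ≤ i < 3; Q(18) = 595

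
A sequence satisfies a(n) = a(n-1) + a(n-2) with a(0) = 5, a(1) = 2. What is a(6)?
Computing the sequence terms:
5, 2, 7, 9, 16, 25, 41

41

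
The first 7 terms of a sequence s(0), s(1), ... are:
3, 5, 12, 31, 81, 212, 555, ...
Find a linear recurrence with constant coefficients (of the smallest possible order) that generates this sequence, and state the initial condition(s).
Look for the lowest-order linear relation among consecutive terms.
Observation: s(n) - 3·s(n-1) - (-1)·s(n-2) = 0 holds for the shown terms, and no order-1 relation s(n) = α·s(n-1) + β fits.
Check at n=3: 3·12 + (-1)·5 = 31. ✓

s(n) = 3s(n-1) - s(n-2), s(0) = 3, s(1) = 5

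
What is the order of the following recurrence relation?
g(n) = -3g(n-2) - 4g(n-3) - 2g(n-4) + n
The order is the largest lag k for which g(n-k) appears. Here the deepest term is g(n-4) (the n term is non-homogeneous and does not affect the order), so the order is 4.

Order 4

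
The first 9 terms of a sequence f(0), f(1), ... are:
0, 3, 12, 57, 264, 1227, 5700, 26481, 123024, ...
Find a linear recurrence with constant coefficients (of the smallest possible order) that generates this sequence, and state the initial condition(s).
Look for the lowest-order linear relation among consecutive terms.
Observation: f(n) - 4·f(n-1) - (3)·f(n-2) = 0 holds for the shown terms, and no order-1 relation f(n) = α·f(n-1) + β fits.
Check at n=3: 4·12 + (3)·3 = 57. ✓

f(n) = 4f(n-1) + 3f(n-2), f(0) = 0, f(1) = 3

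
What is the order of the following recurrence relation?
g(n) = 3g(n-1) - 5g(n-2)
The order is the largest lag k for which g(n-k) appears. Here the deepest term is g(n-2), so the order is 2.

Order 2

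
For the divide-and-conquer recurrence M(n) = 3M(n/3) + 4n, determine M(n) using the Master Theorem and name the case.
Master Theorem template: M(n) = a·M(n/b) + f(n).
Here: a=3, b=3, f(n)=4n
Compute log_b(a) = log_3(3) = 1.
f(n) = 4n = Θ(n). Case 2: M(n) = Θ(n log n).

Case 2: M(n) = Θ(n log n)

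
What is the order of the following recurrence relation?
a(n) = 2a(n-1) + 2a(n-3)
The order is the largest lag k for which a(n-k) appears. Here the deepest term is a(n-3), so the order is 3.

Order 3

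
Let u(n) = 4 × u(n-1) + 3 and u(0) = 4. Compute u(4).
Computing step by step:
u(0) = 4
u(1) = 4 × 4 + 3 = 19
u(2) = 4 × 19 + 3 = 79
u(3) = 4 × 79 + 3 = 319
u(4) = 4 × 319 + 3 = 1279

1279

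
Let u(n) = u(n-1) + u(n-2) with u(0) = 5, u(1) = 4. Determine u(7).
Computing the sequence terms:
5, 4, 9, 13, 22, 35, 57, 92

92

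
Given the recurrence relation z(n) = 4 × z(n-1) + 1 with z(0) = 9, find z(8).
Computing step by step:
z(0) = 9
z(1) = 4 × 9 + 1 = 37
z(2) = 4 × 37 + 1 = 149
z(3) = 4 × 149 + 1 = 597
z(4) = 4 × 597 + 1 = 2389
z(5) = 4 × 2389 + 1 = 9557
z(6) = 4 × 9557 + 1 = 38229
z(7) = 4 × 38229 + 1 = 152917
z(8) = 4 × 152917 + 1 = 611669

611669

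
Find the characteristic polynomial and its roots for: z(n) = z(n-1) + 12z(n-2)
Substitute z(n) = rⁿ and divide through by rⁿ⁻²: r² - r - 12 = 0
Factor: (r - 4)(r + 3) = 0, so r = 4, -3.
General solution: z(n) = A·4ⁿ + B·(-3)ⁿ

Characteristic: r² - r - 12 = 0, Roots: r = 4, -3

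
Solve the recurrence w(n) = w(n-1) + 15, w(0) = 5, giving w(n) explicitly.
Recurrence: w(n) = w(n-1) + 15, initial: w(0) = 5.
Each step adds 15, so w(n) = w(0) + 15n = 15n + 5.

w(n) = 15n + 5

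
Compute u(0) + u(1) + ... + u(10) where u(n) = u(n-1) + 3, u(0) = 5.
Computing the sequence terms: 5, 8, 11, 14, 17, 20, 23, 26, 29, 32, 35
Adding these values together:

220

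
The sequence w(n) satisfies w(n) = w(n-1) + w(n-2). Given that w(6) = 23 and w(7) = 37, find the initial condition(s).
Work backwards using w(k) = w(k+2) - w(k+1):
w(5) = w(7) - w(6) = 37 - 23 = 14
w(4) = w(6) - w(5) = 23 - 14 = 9
w(3) = w(5) - w(4) = 14 - 9 = 5
w(2) = w(4) - w(3) = 9 - 5 = 4
w(1) = w(3) - w(2) = 5 - 4 = 1
w(0) = w(2) - w(1) = 4 - 1 = 3

w(0) = 3, w(1) = 1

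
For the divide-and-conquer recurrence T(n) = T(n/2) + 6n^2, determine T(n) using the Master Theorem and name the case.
Master Theorem template: T(n) = a·T(n/b) + f(n).
Here: a=1, b=2, f(n)=6n^2
Compute log_b(a) = log_2(1) = 0.
f(n) = 6n^2 = Ω(n^(0+ε)) with ε = 2, and the regularity condition holds (a·f(n/b) = (a/b^2)·f(n) with a/b^2 = 2^-2 < 1). Case 3: T(n) = Θ(f(n)) = Θ(n^2).

Case 3: T(n) = Θ(n^2)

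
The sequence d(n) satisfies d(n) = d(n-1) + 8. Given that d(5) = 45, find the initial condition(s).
d(5) = d(0) + 5·8, so d(0) = 45 - 40 = 5.

d(0) = 5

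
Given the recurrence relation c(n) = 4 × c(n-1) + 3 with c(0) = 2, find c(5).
Computing step by step:
c(0) = 2
c(1) = 4 × 2 + 3 = 11
c(2) = 4 × 11 + 3 = 47
c(3) = 4 × 47 + 3 = 191
c(4) = 4 × 191 + 3 = 767
c(5) = 4 × 767 + 3 = 3071

3071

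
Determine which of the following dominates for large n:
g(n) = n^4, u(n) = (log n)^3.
Comparing growth rates:
Growth-rate hierarchy: log n ≺ any polynomial ≺ any exponential cⁿ (c>1) ≺ n! ≺ nⁿ.
polynomial degree 4 dominates polylogarithmic (log n)^3 asymptotically.

g(n) grows faster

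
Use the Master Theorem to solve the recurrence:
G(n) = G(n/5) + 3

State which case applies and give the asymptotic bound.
Master Theorem template: G(n) = a·G(n/b) + f(n).
Here: a=1, b=5, f(n)=3
Compute log_b(a) = log_5(1) = 0.
f(n) = 3 = Θ(1). Case 2: G(n) = Θ(log n).

Case 2: G(n) = Θ(log n)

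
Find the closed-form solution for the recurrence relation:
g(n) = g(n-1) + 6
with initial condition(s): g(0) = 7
Recurrence: g(n) = g(n-1) + 6, initial: g(0) = 7.
Each step adds 6, so g(n) = g(0) + 6n = 6n + 7.

g(n) = 6n + 7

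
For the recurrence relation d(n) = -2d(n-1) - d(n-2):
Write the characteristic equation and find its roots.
Substitute d(n) = rⁿ and divide through by rⁿ⁻²: r² + 2r + 1 = 0
Factor: (r + 1)² = 0, so r = -1 (double root).
General solution: d(n) = (A + Bn)·(-1)ⁿ

Characteristic: r² + 2r + 1 = 0, Roots: r = -1 (double root)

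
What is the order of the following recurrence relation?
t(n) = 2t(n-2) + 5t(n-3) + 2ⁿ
The order is the largest lag k for which t(n-k) appears. Here the deepest term is t(n-3) (the 2ⁿ term is non-homogeneous and does not affect the order), so the order is 3.

Order 3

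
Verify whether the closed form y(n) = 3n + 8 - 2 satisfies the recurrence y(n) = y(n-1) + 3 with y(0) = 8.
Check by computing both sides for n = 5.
From the recurrence with y(0) = 8:
  y(0) = 8, y(1) = 11, y(2) = 14, y(3) = 17, y(4) = 20, y(5) = 23
  so the recurrence gives y(5) = 23.
From the proposed closed form y(n) = 3n + 8 - 2:
  y(5) = 21.
The recurrence gives 23 but the closed form gives 21, so the closed form does not satisfy the recurrence.

No, the closed form is incorrect.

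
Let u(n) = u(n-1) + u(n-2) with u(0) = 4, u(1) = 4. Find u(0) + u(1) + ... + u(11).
Computing the sequence terms: 4, 4, 8, 12, 20, 32, 52, 84, 136, 220, 356, 576
Adding these values together:

1504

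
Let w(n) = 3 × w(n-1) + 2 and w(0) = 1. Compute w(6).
Computing step by step:
w(0) = 1
w(1) = 3 × 1 + 2 = 5
w(2) = 3 × 5 + 2 = 17
w(3) = 3 × 17 + 2 = 53
w(4) = 3 × 53 + 2 = 161
w(5) = 3 × 161 + 2 = 485
w(6) = 3 × 485 + 2 = 1457

1457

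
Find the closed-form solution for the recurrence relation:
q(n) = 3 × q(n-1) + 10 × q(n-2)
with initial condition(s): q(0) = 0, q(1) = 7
Recurrence: q(n) = 3 × q(n-1) + 10 × q(n-2), initial: q(0) = 0, q(1) = 7.
Characteristic equation: r² - 3r - 10 = 0, which factors as (r - 5)(r + 2) = 0, so r = 5, -2. General solution q(n) = A·5ⁿ + B·(-2)ⁿ. From q(0) = 0: A + B = 0. From q(1) = 7: 5A - 2B = 7. Solving gives A = 1, B = -1.

q(n) = 5ⁿ - (-2)ⁿ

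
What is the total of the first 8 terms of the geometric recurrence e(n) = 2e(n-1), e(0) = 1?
Computing the sequence terms: 1, 2, 4, 8, 16, 32, 64, 128
Adding these values together:

255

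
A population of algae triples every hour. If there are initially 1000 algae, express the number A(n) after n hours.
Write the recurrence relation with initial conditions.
Each hour multiplies the count by 3, so the count after n hours depends only on the count after n-1 hours: A(n) = 3 × A(n-1). The starting count gives A(0) = 1000.
Unrolling n times gives the closed form A(n) = 1000 × 3ⁿ.

A(n) = 3 × A(n-1), A(0) = 1000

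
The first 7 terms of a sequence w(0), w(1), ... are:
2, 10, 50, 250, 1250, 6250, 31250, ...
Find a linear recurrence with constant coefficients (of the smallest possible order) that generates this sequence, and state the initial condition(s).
Look for the lowest-order linear relation among consecutive terms.
Observation: each term is 5× the previous.
Check at n=2: 5·10 = 50. ✓

w(n) = 5 × w(n-1), w(0) = 2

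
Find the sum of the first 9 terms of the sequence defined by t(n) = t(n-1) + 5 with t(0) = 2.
Computing the sequence terms: 2, 7, 12, 17, 22, 27, 32, 37, 42
Adding these values together:

198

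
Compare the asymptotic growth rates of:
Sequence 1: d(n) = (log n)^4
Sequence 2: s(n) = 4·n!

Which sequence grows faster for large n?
Comparing growth rates:
Growth-rate hierarchy: log n ≺ any polynomial ≺ any exponential cⁿ (c>1) ≺ n! ≺ nⁿ.
factorial dominates polylogarithmic (log n)^4 asymptotically.

s(n) grows faster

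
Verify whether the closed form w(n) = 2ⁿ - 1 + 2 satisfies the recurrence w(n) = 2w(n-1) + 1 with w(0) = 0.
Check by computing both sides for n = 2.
From the recurrence with w(0) = 0:
  w(0) = 0, w(1) = 1, w(2) = 3
  so the recurrence gives w(2) = 3.
From the proposed closed form w(n) = 2ⁿ - 1 + 2:
  w(2) = 5.
The recurrence gives 3 but the closed form gives 5, so the closed form does not satisfy the recurrence.

No, the closed form is incorrect.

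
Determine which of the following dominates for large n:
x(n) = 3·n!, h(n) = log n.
Comparing growth rates:
Growth-rate hierarchy: log n ≺ any polynomial ≺ any exponential cⁿ (c>1) ≺ n! ≺ nⁿ.
factorial dominates logarithmic asymptotically.

x(n) grows faster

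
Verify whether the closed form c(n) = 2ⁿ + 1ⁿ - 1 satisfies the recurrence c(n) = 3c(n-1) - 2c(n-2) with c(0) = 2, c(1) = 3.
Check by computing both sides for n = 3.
From the recurrence with c(0) = 2, c(1) = 3:
  c(0) = 2, c(1) = 3, c(2) = 5, c(3) = 9
  so the recurrence gives c(3) = 9.
From the proposed closed form c(n) = 2ⁿ + 1ⁿ - 1:
  c(3) = 8.
The recurrence gives 9 but the closed form gives 8, so the closed form does not satisfy the recurrence.

No, the closed form is incorrect.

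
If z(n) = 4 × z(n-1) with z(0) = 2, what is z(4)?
Computing step by step:
z(0) = 2
z(1) = 4 × 2 = 8
z(2) = 4 × 8 = 32
z(3) = 4 × 32 = 128
z(4) = 4 × 128 = 512

512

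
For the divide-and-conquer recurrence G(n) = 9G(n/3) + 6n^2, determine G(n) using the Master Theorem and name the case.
Master Theorem template: G(n) = a·G(n/b) + f(n).
Here: a=9, b=3, f(n)=6n^2
Compute log_b(a) = log_3(9) = 2.
f(n) = 6n^2 = Θ(n^2). Case 2: G(n) = Θ(n^2 log n).

Case 2: G(n) = Θ(n^2 log n)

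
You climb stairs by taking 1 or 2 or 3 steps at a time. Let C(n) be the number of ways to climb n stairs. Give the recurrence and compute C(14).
Condition on the size of the last step (1 to 3): before it there were n-1, …, n-3 stairs climbed, and these cases are disjoint, so C(n) = C(n-1) + C(n-2) + C(n-3) (order-3 linear recurrence).
Initial conditions by direct count (compositions of i into parts ≤ 3): C(1) = 1; C(2) = 2; C(3) = 4.
Iterating the recurrence: C(4) = 7, C(5) = 13, C(6) = 24, C(7) = 44, C(8) = 81, C(9) = 149, C(10) = 274, C(11) = 504, C(12) = 927, C(13) = 1705, C(14) = 3136.

C(n) = C(n-1) + C(n-2) + C(n-3), C(1) = 1, C(2) = 2, C(3) = 4; C(14) = 3136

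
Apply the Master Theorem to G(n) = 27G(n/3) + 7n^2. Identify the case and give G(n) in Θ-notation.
Master Theorem template: G(n) = a·G(n/b) + f(n).
Here: a=27, b=3, f(n)=7n^2
Compute log_b(a) = log_3(27) = 3.
f(n) = 7n^2 = O(n^(3-ε)) with ε = 1. Case 1: G(n) = Θ(n^log_b(a)) = Θ(n^3).

Case 1: G(n) = Θ(n^3)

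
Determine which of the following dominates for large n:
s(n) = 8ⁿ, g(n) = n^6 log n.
Comparing growth rates:
Growth-rate hierarchy: log n ≺ any polynomial ≺ any exponential cⁿ (c>1) ≺ n! ≺ nⁿ.
exponential base 8 dominates polynomial degree 6 (with log factor) asymptotically.

s(n) grows faster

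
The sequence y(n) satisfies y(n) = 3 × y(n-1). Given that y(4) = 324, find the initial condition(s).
In general y(n) = 3ⁿ · y(0). At n = 4: y(0) = y(4) / 3^4 = 324 / 81 = 4.

y(0) = 4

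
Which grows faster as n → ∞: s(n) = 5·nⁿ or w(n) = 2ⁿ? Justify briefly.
Comparing growth rates:
Growth-rate hierarchy: log n ≺ any polynomial ≺ any exponential cⁿ (c>1) ≺ n! ≺ nⁿ.
super-exponential nⁿ dominates exponential base 2 asymptotically.

s(n) grows faster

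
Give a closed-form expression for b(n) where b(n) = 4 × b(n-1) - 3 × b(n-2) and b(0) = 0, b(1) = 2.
Recurrence: b(n) = 4 × b(n-1) - 3 × b(n-2), initial: b(0) = 0, b(1) = 2.
Characteristic equation: r² - 4r + 3 = 0, which factors as (r - 3)(r - 1) = 0, so r = 3, 1. General solution b(n) = A·3ⁿ + B·1ⁿ. From b(0) = 0: A + B = 0. From b(1) = 2: 3A + 1B = 2. Solving gives A = 1, B = -1.

b(n) = 3ⁿ - 1ⁿ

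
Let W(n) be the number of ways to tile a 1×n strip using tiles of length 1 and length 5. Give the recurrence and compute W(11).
Condition on the last tile: it has length 1 (leaving a 1×(n-1) strip) or length 5 (leaving a 1×(n-5) strip), so W(n) = W(n-1) + W(n-5) (order-5 linear recurrence).
For 0 ≤ i < 5 only unit tiles fit, so W(i) = 1.
Iterating the recurrence: W(5) = 2, W(6) = 3, W(7) = 4, W(8) = 5, W(9) = 6, W(10) = 8, W(11) = 11.

W(n) = W(n-1) + W(n-5), with W(i) = 1 for 0 ≤ i < 5; W(11) = 11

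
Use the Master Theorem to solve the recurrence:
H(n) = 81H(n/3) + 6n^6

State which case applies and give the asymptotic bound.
Master Theorem template: H(n) = a·H(n/b) + f(n).
Here: a=81, b=3, f(n)=6n^6
Compute log_b(a) = log_3(81) = 4.
f(n) = 6n^6 = Ω(n^(4+ε)) with ε = 2, and the regularity condition holds (a·f(n/b) = (a/b^6)·f(n) with a/b^6 = 3^-2 < 1). Case 3: H(n) = Θ(f(n)) = Θ(n^6).

Case 3: H(n) = Θ(n^6)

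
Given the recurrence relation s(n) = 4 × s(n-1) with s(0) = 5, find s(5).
Computing step by step:
s(0) = 5
s(1) = 4 × 5 = 20
s(2) = 4 × 20 = 80
s(3) = 4 × 80 = 320
s(4) = 4 × 320 = 1280
s(5) = 4 × 1280 = 5120

5120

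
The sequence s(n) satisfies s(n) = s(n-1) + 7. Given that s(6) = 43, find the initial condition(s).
s(6) = s(0) + 6·7, so s(0) = 43 - 42 = 1.

s(0) = 1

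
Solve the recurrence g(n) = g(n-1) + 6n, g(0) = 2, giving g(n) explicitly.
Recurrence: g(n) = g(n-1) + 6n, initial: g(0) = 2.
Telescoping: g(n) = g(0) + 6·Σᵢ₌₁ⁿ i = 2 + 6·n(n+1)/2.

g(n) = 6·n(n+1)/2 + 2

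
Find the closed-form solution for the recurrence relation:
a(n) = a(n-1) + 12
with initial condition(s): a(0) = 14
Recurrence: a(n) = a(n-1) + 12, initial: a(0) = 14.
Each step adds 12, so a(n) = a(0) + 12n = 12n + 14.

a(n) = 12n + 14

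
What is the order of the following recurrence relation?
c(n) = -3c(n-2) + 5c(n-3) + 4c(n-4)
The order is the largest lag k for which c(n-k) appears. Here the deepest term is c(n-4), so the order is 4.

Order 4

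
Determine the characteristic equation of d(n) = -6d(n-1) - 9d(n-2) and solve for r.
Substitute d(n) = rⁿ and divide through by rⁿ⁻²: r² + 6r + 9 = 0
Factor: (r + 3)² = 0, so r = -3 (double root).
General solution: d(n) = (A + Bn)·(-3)ⁿ

Characteristic: r² + 6r + 9 = 0, Roots: r = -3 (double root)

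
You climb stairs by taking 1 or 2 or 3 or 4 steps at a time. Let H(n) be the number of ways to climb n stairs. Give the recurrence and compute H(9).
Condition on the size of the last step (1 to 4): before it there were n-1, …, n-4 stairs climbed, and these cases are disjoint, so H(n) = H(n-1) + H(n-2) + H(n-3) + H(n-4) (order-4 linear recurrence).
Initial conditions by direct count (compositions of i into parts ≤ 4): H(1) = 1; H(2) = 2; H(3) = 4; H(4) = 8.
Iterating the recurrence: H(5) = 15, H(6) = 29, H(7) = 56, H(8) = 108, H(9) = 208.

H(n) = H(n-1) + H(n-2) + H(n-3) + H(n-4), H(1) = 1, H(2) = 2, H(3) = 4, H(4) = 8; H(9) = 208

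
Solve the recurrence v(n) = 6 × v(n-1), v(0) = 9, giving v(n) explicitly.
Recurrence: v(n) = 6 × v(n-1), initial: v(0) = 9.
Each term is 6 times the previous, so this is geometric with ratio 6. After n steps: v(n) = v(0)·6ⁿ = 9·6ⁿ.

v(n) = 9·6ⁿ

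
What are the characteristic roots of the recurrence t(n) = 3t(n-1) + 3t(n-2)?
Substitute t(n) = rⁿ and divide through by rⁿ⁻²: r² - 3r - 3 = 0
Discriminant: 3² + 4·3 = 21, not a perfect square, so by the quadratic formula r = (3 ± √21)/2.
General solution: t(n) = A·r₁ⁿ + B·r₂ⁿ where r₁,r₂ = (3 ± √21)/2

Characteristic: r² - 3r - 3 = 0, Roots: r = (3 ± √21)/2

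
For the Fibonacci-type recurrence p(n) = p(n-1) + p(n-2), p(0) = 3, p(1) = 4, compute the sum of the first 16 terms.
Computing the sequence terms: 3, 4, 7, 11, 18, 29, 47, 76, 123, 199, 322, 521, 843, 1364, 2207, 3571
Adding these values together:

9345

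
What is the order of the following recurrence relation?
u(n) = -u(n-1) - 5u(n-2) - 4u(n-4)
The order is the largest lag k for which u(n-k) appears. Here the deepest term is u(n-4), so the order is 4.

Order 4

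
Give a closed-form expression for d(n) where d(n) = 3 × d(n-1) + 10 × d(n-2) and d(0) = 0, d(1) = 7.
Recurrence: d(n) = 3 × d(n-1) + 10 × d(n-2), initial: d(0) = 0, d(1) = 7.
Characteristic equation: r² - 3r - 10 = 0, which factors as (r - 5)(r + 2) = 0, so r = 5, -2. General solution d(n) = A·5ⁿ + B·(-2)ⁿ. From d(0) = 0: A + B = 0. From d(1) = 7: 5A - 2B = 7. Solving gives A = 1, B = -1.

d(n) = 5ⁿ - (-2)ⁿ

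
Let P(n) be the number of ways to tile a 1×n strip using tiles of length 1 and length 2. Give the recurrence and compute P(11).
Condition on the last tile: it has length 1 (leaving a 1×(n-1) strip) or length 2 (leaving a 1×(n-2) strip), so P(n) = P(n-1) + P(n-2) (order-2 linear recurrence).
For 0 ≤ i < 2 only unit tiles fit, so P(i) = 1.
Iterating the recurrence: P(2) = 2, P(3) = 3, P(4) = 5, P(5) = 8, P(6) = 13, P(7) = 21, P(8) = 34, P(9) = 55, P(10) = 89, P(11) = 144.

P(n) = P(n-1) + P(n-2), with P(i) = 1 for 0 ≤ i < 2; P(11) = 144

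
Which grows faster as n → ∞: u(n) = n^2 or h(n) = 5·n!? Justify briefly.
Comparing growth rates:
Growth-rate hierarchy: log n ≺ any polynomial ≺ any exponential cⁿ (c>1) ≺ n! ≺ nⁿ.
factorial dominates polynomial degree 2 asymptotically.

h(n) grows faster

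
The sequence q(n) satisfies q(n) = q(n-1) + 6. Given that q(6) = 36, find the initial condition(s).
q(6) = q(0) + 6·6, so q(0) = 36 - 36 = 0.

q(0) = 0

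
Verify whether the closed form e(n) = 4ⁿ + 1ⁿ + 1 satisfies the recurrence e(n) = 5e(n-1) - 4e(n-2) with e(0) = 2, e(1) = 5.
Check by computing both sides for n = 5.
From the recurrence with e(0) = 2, e(1) = 5:
  e(0) = 2, e(1) = 5, e(2) = 17, e(3) = 65, e(4) = 257, e(5) = 1025
  so the recurrence gives e(5) = 1025.
From the proposed closed form e(n) = 4ⁿ + 1ⁿ + 1:
  e(5) = 1026.
The recurrence gives 1025 but the closed form gives 1026, so the closed form does not satisfy the recurrence.

No, the closed form is incorrect.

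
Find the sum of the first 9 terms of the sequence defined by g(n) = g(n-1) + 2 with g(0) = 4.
Computing the sequence terms: 4, 6, 8, 10, 12, 14, 16, 18, 20
Adding these values together:

108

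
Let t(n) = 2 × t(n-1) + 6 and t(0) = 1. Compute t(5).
Computing step by step:
t(0) = 1
t(1) = 2 × 1 + 6 = 8
t(2) = 2 × 8 + 6 = 22
t(3) = 2 × 22 + 6 = 50
t(4) = 2 × 50 + 6 = 106
t(5) = 2 × 106 + 6 = 218

218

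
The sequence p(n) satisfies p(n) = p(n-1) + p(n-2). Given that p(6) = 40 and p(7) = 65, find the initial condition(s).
Work backwards using p(k) = p(k+2) - p(k+1):
p(5) = p(7) - p(6) = 65 - 40 = 25
p(4) = p(6) - p(5) = 40 - 25 = 15
p(3) = p(5) - p(4) = 25 - 15 = 10
p(2) = p(4) - p(3) = 15 - 10 = 5
p(1) = p(3) - p(2) = 10 - 5 = 5
p(0) = p(2) - p(1) = 5 - 5 = 0

p(0) = 0, p(1) = 5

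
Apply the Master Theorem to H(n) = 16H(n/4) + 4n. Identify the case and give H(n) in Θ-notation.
Master Theorem template: H(n) = a·H(n/b) + f(n).
Here: a=16, b=4, f(n)=4n
Compute log_b(a) = log_4(16) = 2.
f(n) = 4n = O(n^(2-ε)) with ε = 1. Case 1: H(n) = Θ(n^log_b(a)) = Θ(n^2).

Case 1: H(n) = Θ(n^2)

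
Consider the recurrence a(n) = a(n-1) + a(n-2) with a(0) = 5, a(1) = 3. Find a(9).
Computing the sequence terms:
5, 3, 8, 11, 19, 30, 49, 79, 128, 207

207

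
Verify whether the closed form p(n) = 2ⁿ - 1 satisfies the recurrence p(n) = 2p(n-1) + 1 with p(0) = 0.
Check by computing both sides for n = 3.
From the recurrence with p(0) = 0:
  p(0) = 0, p(1) = 1, p(2) = 3, p(3) = 7
  so the recurrence gives p(3) = 7.
From the proposed closed form p(n) = 2ⁿ - 1:
  p(3) = 7.
Both sides give 7 at n = 3, and the initial condition(s) match, so the closed form is consistent.

Yes, the closed form is correct.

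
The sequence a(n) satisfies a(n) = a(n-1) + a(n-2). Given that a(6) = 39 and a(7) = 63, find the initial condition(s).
Work backwards using a(k) = a(k+2) - a(k+1):
a(5) = a(7) - a(6) = 63 - 39 = 24
a(4) = a(6) - a(5) = 39 - 24 = 15
a(3) = a(5) - a(4) = 24 - 15 = 9
a(2) = a(4) - a(3) = 15 - 9 = 6
a(1) = a(3) - a(2) = 9 - 6 = 3
a(0) = a(2) - a(1) = 6 - 3 = 3

a(0) = 3, a(1) = 3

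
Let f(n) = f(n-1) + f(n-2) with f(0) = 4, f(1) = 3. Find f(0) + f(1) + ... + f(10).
Computing the sequence terms: 4, 3, 7, 10, 17, 27, 44, 71, 115, 186, 301
Adding these values together:

785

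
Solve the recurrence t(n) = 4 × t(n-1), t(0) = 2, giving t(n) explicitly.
Recurrence: t(n) = 4 × t(n-1), initial: t(0) = 2.
Each term is 4 times the previous, so this is geometric with ratio 4. After n steps: t(n) = t(0)·4ⁿ = 2·4ⁿ.

t(n) = 2·4ⁿ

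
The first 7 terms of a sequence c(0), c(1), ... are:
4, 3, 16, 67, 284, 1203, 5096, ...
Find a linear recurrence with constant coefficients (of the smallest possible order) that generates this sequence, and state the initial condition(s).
Look for the lowest-order linear relation among consecutive terms.
Observation: c(n) - 4·c(n-1) - (1)·c(n-2) = 0 holds for the shown terms, and no order-1 relation c(n) = α·c(n-1) + β fits.
Check at n=3: 4·16 + (1)·3 = 67. ✓

c(n) = 4c(n-1) + c(n-2), c(0) = 4, c(1) = 3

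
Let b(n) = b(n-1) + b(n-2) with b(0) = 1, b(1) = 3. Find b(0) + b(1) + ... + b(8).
Computing the sequence terms: 1, 3, 4, 7, 11, 18, 29, 47, 76
Adding these values together:

196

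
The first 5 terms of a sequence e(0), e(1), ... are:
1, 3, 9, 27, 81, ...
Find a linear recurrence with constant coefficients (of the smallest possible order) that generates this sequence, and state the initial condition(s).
Look for the lowest-order linear relation among consecutive terms.
Observation: each term is 3× the previous.
Check at n=2: 3·3 = 9. ✓

e(n) = 3 × e(n-1), e(0) = 1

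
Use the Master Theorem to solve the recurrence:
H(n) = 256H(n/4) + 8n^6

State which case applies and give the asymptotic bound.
Master Theorem template: H(n) = a·H(n/b) + f(n).
Here: a=256, b=4, f(n)=8n^6
Compute log_b(a) = log_4(256) = 4.
f(n) = 8n^6 = Ω(n^(4+ε)) with ε = 2, and the regularity condition holds (a·f(n/b) = (a/b^6)·f(n) with a/b^6 = 4^-2 < 1). Case 3: H(n) = Θ(f(n)) = Θ(n^6).

Case 3: H(n) = Θ(n^6)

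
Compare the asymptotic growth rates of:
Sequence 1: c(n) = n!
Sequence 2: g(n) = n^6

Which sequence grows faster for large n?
Comparing growth rates:
Growth-rate hierarchy: log n ≺ any polynomial ≺ any exponential cⁿ (c>1) ≺ n! ≺ nⁿ.
factorial dominates polynomial degree 6 asymptotically.

c(n) grows faster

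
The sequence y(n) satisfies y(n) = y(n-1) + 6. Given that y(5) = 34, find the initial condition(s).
y(5) = y(0) + 5·6, so y(0) = 34 - 30 = 4.

y(0) = 4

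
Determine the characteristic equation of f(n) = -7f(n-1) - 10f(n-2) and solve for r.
Substitute f(n) = rⁿ and divide through by rⁿ⁻²: r² + 7r + 10 = 0
Factor: (r + 5)(r + 2) = 0, so r = -5, -2.
General solution: f(n) = A·(-5)ⁿ + B·(-2)ⁿ

Characteristic: r² + 7r + 10 = 0, Roots: r = -5, -2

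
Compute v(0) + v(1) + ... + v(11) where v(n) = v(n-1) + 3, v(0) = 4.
Computing the sequence terms: 4, 7, 10, 13, 16, 19, 22, 25, 28, 31, 34, 37
Adding these values together:

246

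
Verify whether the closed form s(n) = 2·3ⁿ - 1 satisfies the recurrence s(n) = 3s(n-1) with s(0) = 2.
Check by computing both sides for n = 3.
From the recurrence with s(0) = 2:
  s(0) = 2, s(1) = 6, s(2) = 18, s(3) = 54
  so the recurrence gives s(3) = 54.
From the proposed closed form s(n) = 2·3ⁿ - 1:
  s(3) = 53.
The recurrence gives 54 but the closed form gives 53, so the closed form does not satisfy the recurrence.

No, the closed form is incorrect.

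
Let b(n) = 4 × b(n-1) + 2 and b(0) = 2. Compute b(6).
Computing step by step:
b(0) = 2
b(1) = 4 × 2 + 2 = 10
b(2) = 4 × 10 + 2 = 42
b(3) = 4 × 42 + 2 = 170
b(4) = 4 × 170 + 2 = 682
b(5) = 4 × 682 + 2 = 2730
b(6) = 4 × 2730 + 2 = 10922

10922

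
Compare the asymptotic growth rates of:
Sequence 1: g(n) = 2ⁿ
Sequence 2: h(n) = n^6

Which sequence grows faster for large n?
Comparing growth rates:
Growth-rate hierarchy: log n ≺ any polynomial ≺ any exponential cⁿ (c>1) ≺ n! ≺ nⁿ.
exponential base 2 dominates polynomial degree 6 asymptotically.

g(n) grows faster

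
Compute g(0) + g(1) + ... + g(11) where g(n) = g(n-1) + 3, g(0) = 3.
Computing the sequence terms: 3, 6, 9, 12, 15, 18, 21, 24, 27, 30, 33, 36
Adding these values together:

234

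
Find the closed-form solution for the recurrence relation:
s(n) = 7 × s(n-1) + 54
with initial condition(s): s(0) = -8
Recurrence: s(n) = 7 × s(n-1) + 54, initial: s(0) = -8.
Try s(n) = A·7ⁿ + C. Substituting: A·7ⁿ + C = 7(A·7ⁿ⁻¹ + C) + 54 = A·7ⁿ + 7C + 54, so C = 7C + 54, giving C = -9. Then s(0) = A - 9 = -8 gives A = 1.

s(n) = 7ⁿ - 9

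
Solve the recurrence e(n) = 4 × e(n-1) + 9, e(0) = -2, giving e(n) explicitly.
Recurrence: e(n) = 4 × e(n-1) + 9, initial: e(0) = -2.
Try e(n) = A·4ⁿ + C. Substituting: A·4ⁿ + C = 4(A·4ⁿ⁻¹ + C) + 9 = A·4ⁿ + 4C + 9, so C = 4C + 9, giving C = -3. Then e(0) = A - 3 = -2 gives A = 1.

e(n) = 4ⁿ - 3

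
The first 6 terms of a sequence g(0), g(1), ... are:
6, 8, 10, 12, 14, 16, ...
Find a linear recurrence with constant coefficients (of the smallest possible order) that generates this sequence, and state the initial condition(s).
Look for the lowest-order linear relation among consecutive terms.
Observation: consecutive differences are constant (= 2).
Check at n=2: 1·8 + 2 = 10. ✓

g(n) = g(n-1) + 2, g(0) = 6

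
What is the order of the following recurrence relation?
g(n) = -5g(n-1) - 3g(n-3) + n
The order is the largest lag k for which g(n-k) appears. Here the deepest term is g(n-3) (the n term is non-homogeneous and does not affect the order), so the order is 3.

Order 3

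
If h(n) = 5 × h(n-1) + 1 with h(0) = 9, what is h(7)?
Computing step by step:
h(0) = 9
h(1) = 5 × 9 + 1 = 46
h(2) = 5 × 46 + 1 = 231
h(3) = 5 × 231 + 1 = 1156
h(4) = 5 × 1156 + 1 = 5781
h(5) = 5 × 5781 + 1 = 28906
h(6) = 5 × 28906 + 1 = 144531
h(7) = 5 × 144531 + 1 = 722656

722656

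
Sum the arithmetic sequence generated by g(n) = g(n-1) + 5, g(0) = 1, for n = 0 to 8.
Computing the sequence terms: 1, 6, 11, 16, 21, 26, 31, 36, 41
Adding these values together:

189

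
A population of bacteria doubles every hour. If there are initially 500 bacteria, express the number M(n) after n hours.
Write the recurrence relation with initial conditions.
Each hour multiplies the count by 2, so the count after n hours depends only on the count after n-1 hours: M(n) = 2 × M(n-1). The starting count gives M(0) = 500.
Unrolling n times gives the closed form M(n) = 500 × 2ⁿ.

M(n) = 2 × M(n-1), M(0) = 500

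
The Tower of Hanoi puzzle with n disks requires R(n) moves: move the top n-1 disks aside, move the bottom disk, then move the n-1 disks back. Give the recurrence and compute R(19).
Moving n disks = move the top n-1 disks aside (R(n-1) moves) + move the largest disk (1 move) + move the n-1 disks back on top (R(n-1) moves), so R(n) = 2R(n-1) + 1, with R(1) = 1 (a single disk takes one move).
First terms: 1, 3, 7, 15, 31, 63, … — each is one less than a power of 2. Indeed R(n) + 1 = 2(R(n-1) + 1) with R(1) + 1 = 2, so R(n) + 1 = 2ⁿ and R(n) = 2ⁿ - 1.
Hence R(19) = 2^19 - 1 = 524288 - 1 = 524287.

R(n) = 2R(n-1) + 1, R(1) = 1; R(19) = 524287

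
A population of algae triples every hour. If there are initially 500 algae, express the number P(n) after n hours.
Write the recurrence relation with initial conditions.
Each hour multiplies the count by 3, so the count after n hours depends only on the count after n-1 hours: P(n) = 3 × P(n-1). The starting count gives P(0) = 500.
Unrolling n times gives the closed form P(n) = 500 × 3ⁿ.

P(n) = 3 × P(n-1), P(0) = 500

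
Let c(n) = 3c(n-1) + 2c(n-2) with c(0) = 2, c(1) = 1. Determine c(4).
Computing the sequence terms:
2, 1, 7, 23, 83

83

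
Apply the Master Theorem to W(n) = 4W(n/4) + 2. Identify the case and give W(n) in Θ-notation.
Master Theorem template: W(n) = a·W(n/b) + f(n).
Here: a=4, b=4, f(n)=2
Compute log_b(a) = log_4(4) = 1.
f(n) = 2 = O(n^(1-ε)) with ε = 1. Case 1: W(n) = Θ(n^log_b(a)) = Θ(n).

Case 1: W(n) = Θ(n)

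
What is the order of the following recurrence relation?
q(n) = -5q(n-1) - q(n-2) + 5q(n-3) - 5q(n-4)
The order is the largest lag k for which q(n-k) appears. Here the deepest term is q(n-4), so the order is 4.

Order 4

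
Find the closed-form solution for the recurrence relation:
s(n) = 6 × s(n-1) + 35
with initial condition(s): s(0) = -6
Recurrence: s(n) = 6 × s(n-1) + 35, initial: s(0) = -6.
Try s(n) = A·6ⁿ + C. Substituting: A·6ⁿ + C = 6(A·6ⁿ⁻¹ + C) + 35 = A·6ⁿ + 6C + 35, so C = 6C + 35, giving C = -7. Then s(0) = A - 7 = -6 gives A = 1.

s(n) = 6ⁿ - 7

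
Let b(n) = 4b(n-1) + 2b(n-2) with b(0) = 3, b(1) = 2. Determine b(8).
Computing the sequence terms:
3, 2, 14, 60, 268, 1192, 5304, 23600, 105008

105008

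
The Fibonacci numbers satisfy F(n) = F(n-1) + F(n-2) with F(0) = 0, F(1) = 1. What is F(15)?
Computing the sequence terms:
0, 1, 1, 2, 3, 5, 8, 13, 21, 34, 55, 89, 144, 233, 377, 610

610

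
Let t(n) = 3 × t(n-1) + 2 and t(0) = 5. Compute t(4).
Computing step by step:
t(0) = 5
t(1) = 3 × 5 + 2 = 17
t(2) = 3 × 17 + 2 = 53
t(3) = 3 × 53 + 2 = 161
t(4) = 3 × 161 + 2 = 485

485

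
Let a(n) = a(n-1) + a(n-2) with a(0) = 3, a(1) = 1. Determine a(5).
Computing the sequence terms:
3, 1, 4, 5, 9, 14

14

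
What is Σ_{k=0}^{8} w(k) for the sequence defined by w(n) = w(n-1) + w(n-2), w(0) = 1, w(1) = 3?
Computing the sequence terms: 1, 3, 4, 7, 11, 18, 29, 47, 76
Adding these values together:

196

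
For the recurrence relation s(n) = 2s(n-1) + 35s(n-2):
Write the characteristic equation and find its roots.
Substitute s(n) = rⁿ and divide through by rⁿ⁻²: r² - 2r - 35 = 0
Factor: (r + 5)(r - 7) = 0, so r = -5, 7.
General solution: s(n) = A·(-5)ⁿ + B·7ⁿ

Characteristic: r² - 2r - 35 = 0, Roots: r = -5, 7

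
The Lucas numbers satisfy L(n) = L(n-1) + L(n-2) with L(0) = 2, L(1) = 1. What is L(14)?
Computing the sequence terms:
2, 1, 3, 4, 7, 11, 18, 29, 47, 76, 123, 199, 322, 521, 843

843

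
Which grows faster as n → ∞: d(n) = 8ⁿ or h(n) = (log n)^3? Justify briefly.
Comparing growth rates:
Growth-rate hierarchy: log n ≺ any polynomial ≺ any exponential cⁿ (c>1) ≺ n! ≺ nⁿ.
exponential base 8 dominates polylogarithmic (log n)^3 asymptotically.

d(n) grows faster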